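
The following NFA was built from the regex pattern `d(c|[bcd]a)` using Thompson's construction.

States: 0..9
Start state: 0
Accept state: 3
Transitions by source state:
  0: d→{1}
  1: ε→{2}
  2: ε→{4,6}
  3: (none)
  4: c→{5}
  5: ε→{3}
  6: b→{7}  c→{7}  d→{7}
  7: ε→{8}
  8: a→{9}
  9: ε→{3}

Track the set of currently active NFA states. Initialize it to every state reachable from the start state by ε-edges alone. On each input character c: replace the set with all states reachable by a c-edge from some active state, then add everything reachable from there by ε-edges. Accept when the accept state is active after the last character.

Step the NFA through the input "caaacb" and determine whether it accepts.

start: ε-closure({0}) = {0}
'c' @ 1: {}  — dead — no transitions
rest 'aaacb' ignored (set empty)
end set {} — state 3 not in

Answer: REJECT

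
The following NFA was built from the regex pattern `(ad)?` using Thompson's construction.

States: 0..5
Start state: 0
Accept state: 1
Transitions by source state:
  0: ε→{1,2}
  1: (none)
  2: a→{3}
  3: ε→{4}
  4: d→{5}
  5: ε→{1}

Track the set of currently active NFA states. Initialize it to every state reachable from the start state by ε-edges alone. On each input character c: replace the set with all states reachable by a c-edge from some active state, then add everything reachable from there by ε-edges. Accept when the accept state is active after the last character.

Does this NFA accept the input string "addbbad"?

start: ε-closure({0}) = {0,1,2}
'a' @ 1: {3,4}
'd' @ 2: {1,5}  (accept∈set)
'd' @ 3: {}  — no active states
rest 'bbad' ignored (set empty)
final: {}; accept 1 not in set

Answer: REJECT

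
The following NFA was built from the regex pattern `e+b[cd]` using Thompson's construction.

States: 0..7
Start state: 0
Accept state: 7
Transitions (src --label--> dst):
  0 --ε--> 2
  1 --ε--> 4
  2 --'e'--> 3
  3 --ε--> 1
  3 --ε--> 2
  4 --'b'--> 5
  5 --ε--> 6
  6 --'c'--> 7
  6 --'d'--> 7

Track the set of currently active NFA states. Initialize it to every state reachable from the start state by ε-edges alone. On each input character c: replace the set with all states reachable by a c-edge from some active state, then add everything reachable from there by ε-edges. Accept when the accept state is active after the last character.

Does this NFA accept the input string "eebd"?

Answer: ACCEPT

Trace:
start: ε-closure({0}) = {0,2}
'e' @ 1: {1,2,3,4}
'e' @ 2: {1,2,3,4}
'b' @ 3: {5,6}
'd' @ 4: {7}  ✓accept
end set {7} — state 7 in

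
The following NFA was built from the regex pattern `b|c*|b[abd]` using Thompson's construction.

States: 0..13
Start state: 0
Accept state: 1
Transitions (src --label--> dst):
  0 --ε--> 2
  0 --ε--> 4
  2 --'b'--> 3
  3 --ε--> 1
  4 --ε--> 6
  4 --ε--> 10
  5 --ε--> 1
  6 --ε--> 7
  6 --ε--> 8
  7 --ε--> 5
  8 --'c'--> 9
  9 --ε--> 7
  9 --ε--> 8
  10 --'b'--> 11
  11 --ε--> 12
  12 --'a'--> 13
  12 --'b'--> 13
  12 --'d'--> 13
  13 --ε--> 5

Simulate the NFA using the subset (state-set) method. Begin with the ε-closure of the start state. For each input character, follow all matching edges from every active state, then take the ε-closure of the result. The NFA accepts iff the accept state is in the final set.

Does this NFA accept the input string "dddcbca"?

Answer: REJECT

Steps:
S₀ = ε-closure({0}) = {0,1,2,4,5,6,7,8,10}
'd' @ 1: {}  — no active states
rest 'ddcbca' ignored (set empty)
end set {} — state 1 not in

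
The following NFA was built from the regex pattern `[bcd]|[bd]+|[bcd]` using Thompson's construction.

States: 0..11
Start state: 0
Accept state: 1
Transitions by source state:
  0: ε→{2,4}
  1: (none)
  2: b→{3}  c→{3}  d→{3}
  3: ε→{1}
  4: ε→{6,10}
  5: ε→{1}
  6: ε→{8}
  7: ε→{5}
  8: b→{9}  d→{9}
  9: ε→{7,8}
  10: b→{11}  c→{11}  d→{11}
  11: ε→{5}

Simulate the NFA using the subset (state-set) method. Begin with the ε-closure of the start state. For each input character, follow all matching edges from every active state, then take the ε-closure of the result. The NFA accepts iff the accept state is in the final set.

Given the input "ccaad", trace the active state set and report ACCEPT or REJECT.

S₀ = ε-closure({0}) = {0,2,4,6,8,10}
'c' @ 1: {1,3,5,11}  ✓accept
'c' @ 2: {}  — no active states
rest 'aad' ignored (set empty)
end set {} — state 1 not in

Answer: REJECT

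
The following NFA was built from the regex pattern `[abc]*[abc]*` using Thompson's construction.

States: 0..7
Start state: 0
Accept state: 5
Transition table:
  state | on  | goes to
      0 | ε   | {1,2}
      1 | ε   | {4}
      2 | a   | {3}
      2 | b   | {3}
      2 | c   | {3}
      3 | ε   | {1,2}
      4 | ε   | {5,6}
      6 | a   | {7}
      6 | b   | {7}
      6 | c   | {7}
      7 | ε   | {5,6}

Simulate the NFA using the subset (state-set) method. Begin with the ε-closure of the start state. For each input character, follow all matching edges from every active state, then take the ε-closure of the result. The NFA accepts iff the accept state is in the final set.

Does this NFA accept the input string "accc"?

Answer: ACCEPT

Trace:
S₀ = ε-closure({0}) = {0,1,2,4,5,6}
'a' @ 1: {1,2,3,4,5,6,7}  ✓accept
'c' @ 2: {1,2,3,4,5,6,7}  ✓accept
'c' @ 3: {1,2,3,4,5,6,7}  ✓accept
'c' @ 4: {1,2,3,4,5,6,7}  ✓accept
after full input: {1,2,3,4,5,6,7}  (accept=5 in)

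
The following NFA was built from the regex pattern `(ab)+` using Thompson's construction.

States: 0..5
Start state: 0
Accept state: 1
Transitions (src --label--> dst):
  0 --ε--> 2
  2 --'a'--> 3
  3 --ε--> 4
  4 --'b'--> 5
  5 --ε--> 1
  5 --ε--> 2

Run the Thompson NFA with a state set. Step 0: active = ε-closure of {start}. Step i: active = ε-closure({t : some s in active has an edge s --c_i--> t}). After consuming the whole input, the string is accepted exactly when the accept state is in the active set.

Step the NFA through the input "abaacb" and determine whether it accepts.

start: ε-closure({0}) = {0,2}
'a' @ 1: {3,4}
'b' @ 2: {1,2,5}  ✓accept
'a' @ 3: {3,4}
'a' @ 4: {}  — no active states
rest 'cb' ignored (set empty)
after full input: {}  (accept=1 not in)

Answer: REJECT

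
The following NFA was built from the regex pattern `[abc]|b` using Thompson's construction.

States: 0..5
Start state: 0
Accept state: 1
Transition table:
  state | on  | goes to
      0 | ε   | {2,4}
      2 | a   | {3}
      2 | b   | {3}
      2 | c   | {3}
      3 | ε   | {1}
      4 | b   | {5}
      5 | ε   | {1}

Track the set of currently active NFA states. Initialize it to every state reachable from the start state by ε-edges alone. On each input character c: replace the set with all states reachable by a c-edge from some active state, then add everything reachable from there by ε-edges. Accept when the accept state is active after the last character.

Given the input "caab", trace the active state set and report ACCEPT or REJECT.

start: ε-closure({0}) = {0,2,4}
'c' @ 1: {1,3}  [accepting]
'a' @ 2: {}  — state set empty
rest 'ab' ignored (set empty)
final: {}; accept 1 not in set

Answer: REJECT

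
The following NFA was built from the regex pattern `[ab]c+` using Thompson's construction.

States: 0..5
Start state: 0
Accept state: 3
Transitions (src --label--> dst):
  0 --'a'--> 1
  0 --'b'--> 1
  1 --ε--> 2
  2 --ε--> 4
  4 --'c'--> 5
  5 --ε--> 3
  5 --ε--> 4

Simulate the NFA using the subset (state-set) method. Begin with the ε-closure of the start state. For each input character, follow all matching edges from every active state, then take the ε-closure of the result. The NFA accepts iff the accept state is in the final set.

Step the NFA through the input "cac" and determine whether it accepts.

S₀ = ε-closure({0}) = {0}
'c' @ 1: {}  — dead — no transitions
rest 'ac' ignored (set empty)
end set {} — state 3 not in

Answer: REJECT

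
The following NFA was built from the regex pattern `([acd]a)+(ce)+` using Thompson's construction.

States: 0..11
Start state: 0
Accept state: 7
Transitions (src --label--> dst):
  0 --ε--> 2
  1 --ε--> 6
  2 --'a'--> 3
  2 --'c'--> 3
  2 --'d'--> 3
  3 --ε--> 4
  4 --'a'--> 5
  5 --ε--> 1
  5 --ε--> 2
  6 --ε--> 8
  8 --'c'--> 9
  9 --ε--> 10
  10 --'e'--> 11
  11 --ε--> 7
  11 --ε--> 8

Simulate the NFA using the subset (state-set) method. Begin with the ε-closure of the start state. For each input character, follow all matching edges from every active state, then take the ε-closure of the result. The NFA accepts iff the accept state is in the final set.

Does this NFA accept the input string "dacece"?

Answer: ACCEPT

Steps:
initial (ε-close {0}): {0,2}
'd' @ 1: {3,4}
'a' @ 2: {1,2,5,6,8}
'c' @ 3: {3,4,9,10}
'e' @ 4: {7,8,11}  (accept∈set)
'c' @ 5: {9,10}
'e' @ 6: {7,8,11}  (accept∈set)
after full input: {7,8,11}  (accept=7 in)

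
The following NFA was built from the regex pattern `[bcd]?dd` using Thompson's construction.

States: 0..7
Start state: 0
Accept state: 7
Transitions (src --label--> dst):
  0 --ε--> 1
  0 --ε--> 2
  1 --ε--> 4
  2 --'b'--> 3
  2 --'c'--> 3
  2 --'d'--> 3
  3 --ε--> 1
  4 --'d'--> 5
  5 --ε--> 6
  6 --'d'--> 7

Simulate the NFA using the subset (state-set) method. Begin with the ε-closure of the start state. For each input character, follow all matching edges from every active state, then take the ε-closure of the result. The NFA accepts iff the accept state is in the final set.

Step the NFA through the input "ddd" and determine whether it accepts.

Answer: ACCEPT

Derivation:
start: ε-closure({0}) = {0,1,2,4}
'd' @ 1: {1,3,4,5,6}
'd' @ 2: {5,6,7}  ✓accept
'd' @ 3: {7}  ✓accept
final: {7}; accept 7 in set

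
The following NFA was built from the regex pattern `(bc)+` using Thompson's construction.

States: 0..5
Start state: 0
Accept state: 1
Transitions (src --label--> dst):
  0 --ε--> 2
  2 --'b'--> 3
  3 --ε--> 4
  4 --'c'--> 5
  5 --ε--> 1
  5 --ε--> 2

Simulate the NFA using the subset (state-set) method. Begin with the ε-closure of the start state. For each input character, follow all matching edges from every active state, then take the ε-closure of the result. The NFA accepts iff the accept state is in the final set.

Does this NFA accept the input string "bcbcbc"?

initial (ε-close {0}): {0,2}
'b' @ 1: {3,4}
'c' @ 2: {1,2,5}  [accepting]
'b' @ 3: {3,4}
'c' @ 4: {1,2,5}  [accepting]
'b' @ 5: {3,4}
'c' @ 6: {1,2,5}  [accepting]
end set {1,2,5} — state 1 in

Answer: ACCEPT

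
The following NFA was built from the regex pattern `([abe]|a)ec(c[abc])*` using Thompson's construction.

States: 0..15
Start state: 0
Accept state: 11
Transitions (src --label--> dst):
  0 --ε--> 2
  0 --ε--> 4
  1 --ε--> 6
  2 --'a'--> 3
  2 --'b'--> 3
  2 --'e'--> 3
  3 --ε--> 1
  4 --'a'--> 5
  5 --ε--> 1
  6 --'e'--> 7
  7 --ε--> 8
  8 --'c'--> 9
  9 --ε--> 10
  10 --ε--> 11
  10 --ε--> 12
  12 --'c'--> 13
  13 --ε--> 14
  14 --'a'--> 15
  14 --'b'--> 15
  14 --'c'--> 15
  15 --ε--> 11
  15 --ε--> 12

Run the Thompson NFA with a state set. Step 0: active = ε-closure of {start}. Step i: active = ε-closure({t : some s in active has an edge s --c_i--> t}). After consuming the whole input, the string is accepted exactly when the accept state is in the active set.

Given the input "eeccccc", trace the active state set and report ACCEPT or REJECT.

Answer: ACCEPT

Trace:
start: ε-closure({0}) = {0,2,4}
'e' @ 1: {1,3,6}
'e' @ 2: {7,8}
'c' @ 3: {9,10,11,12}  [accepting]
'c' @ 4: {13,14}
'c' @ 5: {11,12,15}  [accepting]
'c' @ 6: {13,14}
'c' @ 7: {11,12,15}  [accepting]
end set {11,12,15} — state 11 in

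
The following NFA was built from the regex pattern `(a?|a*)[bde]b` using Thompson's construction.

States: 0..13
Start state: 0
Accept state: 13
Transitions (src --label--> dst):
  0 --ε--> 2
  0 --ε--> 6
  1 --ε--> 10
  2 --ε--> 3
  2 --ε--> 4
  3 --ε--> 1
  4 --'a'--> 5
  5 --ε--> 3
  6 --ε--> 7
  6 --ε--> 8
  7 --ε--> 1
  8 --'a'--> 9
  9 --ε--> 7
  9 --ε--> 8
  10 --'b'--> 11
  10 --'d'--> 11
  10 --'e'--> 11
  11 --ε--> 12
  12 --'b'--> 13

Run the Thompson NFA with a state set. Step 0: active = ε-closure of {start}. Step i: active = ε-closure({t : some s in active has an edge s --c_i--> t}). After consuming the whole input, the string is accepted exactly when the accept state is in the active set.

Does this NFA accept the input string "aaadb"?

start: ε-closure({0}) = {0,1,2,3,4,6,7,8,10}
'a' @ 1: {1,3,5,7,8,9,10}
'a' @ 2: {1,7,8,9,10}
'a' @ 3: {1,7,8,9,10}
'd' @ 4: {11,12}
'b' @ 5: {13}  ✓accept
after full input: {13}  (accept=13 in)

Answer: ACCEPT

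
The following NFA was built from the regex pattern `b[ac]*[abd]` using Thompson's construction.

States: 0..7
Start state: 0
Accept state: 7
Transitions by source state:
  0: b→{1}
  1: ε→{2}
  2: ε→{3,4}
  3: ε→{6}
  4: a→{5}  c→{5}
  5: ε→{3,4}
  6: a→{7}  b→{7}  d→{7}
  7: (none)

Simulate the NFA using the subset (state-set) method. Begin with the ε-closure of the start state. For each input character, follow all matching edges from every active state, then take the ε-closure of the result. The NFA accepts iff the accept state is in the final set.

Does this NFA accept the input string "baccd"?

start: ε-closure({0}) = {0}
'b' @ 1: {1,2,3,4,6}
'a' @ 2: {3,4,5,6,7}  (accept∈set)
'c' @ 3: {3,4,5,6}
'c' @ 4: {3,4,5,6}
'd' @ 5: {7}  (accept∈set)
final: {7}; accept 7 in set

Answer: ACCEPT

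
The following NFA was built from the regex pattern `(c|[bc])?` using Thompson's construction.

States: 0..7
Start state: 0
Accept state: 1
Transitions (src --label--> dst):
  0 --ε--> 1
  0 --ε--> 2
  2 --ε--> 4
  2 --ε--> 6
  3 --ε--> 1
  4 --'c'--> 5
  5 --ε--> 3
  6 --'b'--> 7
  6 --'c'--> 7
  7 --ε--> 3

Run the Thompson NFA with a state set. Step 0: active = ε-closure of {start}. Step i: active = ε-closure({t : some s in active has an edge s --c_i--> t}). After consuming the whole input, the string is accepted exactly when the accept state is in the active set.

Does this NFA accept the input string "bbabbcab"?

initial (ε-close {0}): {0,1,2,4,6}
'b' @ 1: {1,3,7}  ✓accept
'b' @ 2: {}  — dead — no transitions
rest 'abbcab' ignored (set empty)
after full input: {}  (accept=1 not in)

Answer: REJECT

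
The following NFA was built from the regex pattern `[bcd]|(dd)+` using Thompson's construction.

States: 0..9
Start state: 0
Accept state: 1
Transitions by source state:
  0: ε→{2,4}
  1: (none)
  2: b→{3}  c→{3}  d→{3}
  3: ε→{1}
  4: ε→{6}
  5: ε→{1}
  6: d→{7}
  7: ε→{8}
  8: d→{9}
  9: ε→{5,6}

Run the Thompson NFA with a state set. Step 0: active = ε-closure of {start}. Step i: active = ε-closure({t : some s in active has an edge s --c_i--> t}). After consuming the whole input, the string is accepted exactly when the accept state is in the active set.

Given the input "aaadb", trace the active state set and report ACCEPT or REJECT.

S₀ = ε-closure({0}) = {0,2,4,6}
'a' @ 1: {}  — dead — no transitions
rest 'aadb' ignored (set empty)
end set {} — state 1 not in

Answer: REJECT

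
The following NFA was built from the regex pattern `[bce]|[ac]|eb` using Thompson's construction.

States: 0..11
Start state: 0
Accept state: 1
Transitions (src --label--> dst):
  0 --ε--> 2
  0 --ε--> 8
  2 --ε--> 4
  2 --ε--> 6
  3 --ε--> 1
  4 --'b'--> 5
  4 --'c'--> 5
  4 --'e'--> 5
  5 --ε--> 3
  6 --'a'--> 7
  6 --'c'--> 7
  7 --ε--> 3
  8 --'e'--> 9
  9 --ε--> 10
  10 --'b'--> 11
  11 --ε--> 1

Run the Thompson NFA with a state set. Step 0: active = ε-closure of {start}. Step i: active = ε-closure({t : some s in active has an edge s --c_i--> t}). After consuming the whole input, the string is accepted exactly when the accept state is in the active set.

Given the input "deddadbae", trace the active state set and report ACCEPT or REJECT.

Answer: REJECT

Derivation:
start: ε-closure({0}) = {0,2,4,6,8}
'd' @ 1: {}  — state set empty
rest 'eddadbae' ignored (set empty)
final: {}; accept 1 not in set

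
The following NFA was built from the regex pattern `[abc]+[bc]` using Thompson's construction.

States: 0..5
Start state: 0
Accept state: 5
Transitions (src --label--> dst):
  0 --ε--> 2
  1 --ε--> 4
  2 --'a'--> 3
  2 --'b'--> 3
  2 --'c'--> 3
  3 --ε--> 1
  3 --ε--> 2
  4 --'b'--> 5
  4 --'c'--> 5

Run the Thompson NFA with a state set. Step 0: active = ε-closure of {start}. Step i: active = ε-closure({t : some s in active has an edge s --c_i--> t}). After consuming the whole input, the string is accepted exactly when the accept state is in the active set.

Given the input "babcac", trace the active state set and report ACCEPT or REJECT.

start: ε-closure({0}) = {0,2}
'b' @ 1: {1,2,3,4}
'a' @ 2: {1,2,3,4}
'b' @ 3: {1,2,3,4,5}  ✓accept
'c' @ 4: {1,2,3,4,5}  ✓accept
'a' @ 5: {1,2,3,4}
'c' @ 6: {1,2,3,4,5}  ✓accept
end set {1,2,3,4,5} — state 5 in

Answer: ACCEPT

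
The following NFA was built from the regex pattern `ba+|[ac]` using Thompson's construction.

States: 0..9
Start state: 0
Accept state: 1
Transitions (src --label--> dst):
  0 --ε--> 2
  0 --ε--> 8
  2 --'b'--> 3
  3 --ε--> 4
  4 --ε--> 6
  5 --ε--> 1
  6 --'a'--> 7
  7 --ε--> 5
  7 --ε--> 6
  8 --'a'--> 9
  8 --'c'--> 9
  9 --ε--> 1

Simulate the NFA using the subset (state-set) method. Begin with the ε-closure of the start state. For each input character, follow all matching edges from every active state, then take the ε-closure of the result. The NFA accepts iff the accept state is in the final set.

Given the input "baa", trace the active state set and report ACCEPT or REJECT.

Answer: ACCEPT

Derivation:
start: ε-closure({0}) = {0,2,8}
'b' @ 1: {3,4,6}
'a' @ 2: {1,5,6,7}  (accept∈set)
'a' @ 3: {1,5,6,7}  (accept∈set)
final: {1,5,6,7}; accept 1 in set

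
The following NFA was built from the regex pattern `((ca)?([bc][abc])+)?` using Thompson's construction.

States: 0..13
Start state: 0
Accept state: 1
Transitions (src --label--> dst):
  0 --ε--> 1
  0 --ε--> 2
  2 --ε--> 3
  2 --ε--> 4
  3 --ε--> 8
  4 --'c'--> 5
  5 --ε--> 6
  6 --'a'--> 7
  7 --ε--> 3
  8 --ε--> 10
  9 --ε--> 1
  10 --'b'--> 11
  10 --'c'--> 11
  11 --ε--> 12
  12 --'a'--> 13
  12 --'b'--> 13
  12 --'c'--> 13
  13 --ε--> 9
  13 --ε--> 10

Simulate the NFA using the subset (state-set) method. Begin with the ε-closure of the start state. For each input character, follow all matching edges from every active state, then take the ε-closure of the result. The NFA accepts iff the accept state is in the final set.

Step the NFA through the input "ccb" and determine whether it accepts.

start: ε-closure({0}) = {0,1,2,3,4,8,10}
'c' @ 1: {5,6,11,12}
'c' @ 2: {1,9,10,13}  (accept∈set)
'b' @ 3: {11,12}
end set {11,12} — state 1 not in

Answer: REJECT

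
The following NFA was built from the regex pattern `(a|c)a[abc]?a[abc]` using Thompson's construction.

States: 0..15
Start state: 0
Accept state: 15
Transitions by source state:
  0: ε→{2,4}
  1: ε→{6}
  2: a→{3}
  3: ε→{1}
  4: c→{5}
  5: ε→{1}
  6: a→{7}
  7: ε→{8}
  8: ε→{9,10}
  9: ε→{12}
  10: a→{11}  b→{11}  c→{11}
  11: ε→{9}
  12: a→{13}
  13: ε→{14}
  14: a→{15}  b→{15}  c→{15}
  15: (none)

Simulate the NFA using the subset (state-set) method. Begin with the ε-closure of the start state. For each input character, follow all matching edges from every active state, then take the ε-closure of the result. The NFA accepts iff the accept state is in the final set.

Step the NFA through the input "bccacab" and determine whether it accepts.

S₀ = ε-closure({0}) = {0,2,4}
'b' @ 1: {}  — state set empty
rest 'ccacab' ignored (set empty)
final: {}; accept 15 not in set

Answer: REJECT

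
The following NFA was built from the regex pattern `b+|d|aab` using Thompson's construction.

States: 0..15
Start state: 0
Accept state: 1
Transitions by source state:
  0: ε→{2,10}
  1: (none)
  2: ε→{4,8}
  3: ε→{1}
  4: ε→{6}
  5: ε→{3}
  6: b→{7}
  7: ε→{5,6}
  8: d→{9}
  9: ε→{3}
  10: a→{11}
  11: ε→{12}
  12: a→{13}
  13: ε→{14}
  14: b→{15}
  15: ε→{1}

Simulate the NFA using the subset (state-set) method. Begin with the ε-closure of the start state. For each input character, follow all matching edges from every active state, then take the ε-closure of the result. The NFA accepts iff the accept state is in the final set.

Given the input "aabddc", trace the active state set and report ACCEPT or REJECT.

Answer: REJECT

Steps:
S₀ = ε-closure({0}) = {0,2,4,6,8,10}
'a' @ 1: {11,12}
'a' @ 2: {13,14}
'b' @ 3: {1,15}  [accepting]
'd' @ 4: {}  — state set empty
rest 'dc' ignored (set empty)
end set {} — state 1 not in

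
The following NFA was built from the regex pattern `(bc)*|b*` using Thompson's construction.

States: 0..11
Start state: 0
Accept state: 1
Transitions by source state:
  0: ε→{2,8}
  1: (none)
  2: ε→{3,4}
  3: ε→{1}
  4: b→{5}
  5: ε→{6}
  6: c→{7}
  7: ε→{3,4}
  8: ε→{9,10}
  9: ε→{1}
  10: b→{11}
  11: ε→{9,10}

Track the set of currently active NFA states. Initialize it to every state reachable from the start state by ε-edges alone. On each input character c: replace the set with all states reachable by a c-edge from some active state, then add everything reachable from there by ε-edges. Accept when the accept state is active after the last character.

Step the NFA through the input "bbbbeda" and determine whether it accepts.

start: ε-closure({0}) = {0,1,2,3,4,8,9,10}
'b' @ 1: {1,5,6,9,10,11}  (accept∈set)
'b' @ 2: {1,9,10,11}  (accept∈set)
'b' @ 3: {1,9,10,11}  (accept∈set)
'b' @ 4: {1,9,10,11}  (accept∈set)
'e' @ 5: {}  — dead — no transitions
rest 'da' ignored (set empty)
after full input: {}  (accept=1 not in)

Answer: REJECT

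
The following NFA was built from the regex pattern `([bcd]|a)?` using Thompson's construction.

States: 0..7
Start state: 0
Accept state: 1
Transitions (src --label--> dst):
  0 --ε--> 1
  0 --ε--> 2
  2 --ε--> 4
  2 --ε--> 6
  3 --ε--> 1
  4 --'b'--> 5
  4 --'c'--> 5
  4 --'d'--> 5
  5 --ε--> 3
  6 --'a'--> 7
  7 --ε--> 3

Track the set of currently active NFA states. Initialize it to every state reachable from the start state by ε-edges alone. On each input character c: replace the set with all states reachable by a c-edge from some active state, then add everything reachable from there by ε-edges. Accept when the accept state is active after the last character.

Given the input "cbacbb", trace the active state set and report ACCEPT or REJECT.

initial (ε-close {0}): {0,1,2,4,6}
'c' @ 1: {1,3,5}  ✓accept
'b' @ 2: {}  — state set empty
rest 'acbb' ignored (set empty)
end set {} — state 1 not in

Answer: REJECT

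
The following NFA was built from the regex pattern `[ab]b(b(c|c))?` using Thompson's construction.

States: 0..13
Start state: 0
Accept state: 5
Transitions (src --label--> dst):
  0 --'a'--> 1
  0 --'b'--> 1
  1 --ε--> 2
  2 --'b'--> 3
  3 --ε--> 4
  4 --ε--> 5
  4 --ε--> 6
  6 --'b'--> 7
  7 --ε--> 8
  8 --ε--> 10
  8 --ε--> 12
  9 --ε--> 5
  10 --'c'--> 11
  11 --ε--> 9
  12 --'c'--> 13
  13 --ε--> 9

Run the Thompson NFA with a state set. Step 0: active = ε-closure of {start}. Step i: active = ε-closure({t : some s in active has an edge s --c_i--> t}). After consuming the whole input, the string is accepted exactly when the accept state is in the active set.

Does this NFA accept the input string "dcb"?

S₀ = ε-closure({0}) = {0}
'd' @ 1: {}  — no active states
rest 'cb' ignored (set empty)
end set {} — state 5 not in

Answer: REJECT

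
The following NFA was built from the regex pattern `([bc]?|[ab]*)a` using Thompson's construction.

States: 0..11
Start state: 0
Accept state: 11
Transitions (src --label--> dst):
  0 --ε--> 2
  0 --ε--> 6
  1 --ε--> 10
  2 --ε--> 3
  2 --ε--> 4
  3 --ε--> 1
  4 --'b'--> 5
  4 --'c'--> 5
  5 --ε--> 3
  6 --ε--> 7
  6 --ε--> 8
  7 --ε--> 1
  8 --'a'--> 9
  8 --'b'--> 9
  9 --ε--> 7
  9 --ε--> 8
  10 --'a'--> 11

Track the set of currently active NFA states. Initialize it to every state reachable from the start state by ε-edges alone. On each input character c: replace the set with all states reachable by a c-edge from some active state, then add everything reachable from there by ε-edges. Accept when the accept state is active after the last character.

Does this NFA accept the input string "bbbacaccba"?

Answer: REJECT

Steps:
S₀ = ε-closure({0}) = {0,1,2,3,4,6,7,8,10}
'b' @ 1: {1,3,5,7,8,9,10}
'b' @ 2: {1,7,8,9,10}
'b' @ 3: {1,7,8,9,10}
'a' @ 4: {1,7,8,9,10,11}  (accept∈set)
'c' @ 5: {}  — dead — no transitions
rest 'accba' ignored (set empty)
end set {} — state 11 not in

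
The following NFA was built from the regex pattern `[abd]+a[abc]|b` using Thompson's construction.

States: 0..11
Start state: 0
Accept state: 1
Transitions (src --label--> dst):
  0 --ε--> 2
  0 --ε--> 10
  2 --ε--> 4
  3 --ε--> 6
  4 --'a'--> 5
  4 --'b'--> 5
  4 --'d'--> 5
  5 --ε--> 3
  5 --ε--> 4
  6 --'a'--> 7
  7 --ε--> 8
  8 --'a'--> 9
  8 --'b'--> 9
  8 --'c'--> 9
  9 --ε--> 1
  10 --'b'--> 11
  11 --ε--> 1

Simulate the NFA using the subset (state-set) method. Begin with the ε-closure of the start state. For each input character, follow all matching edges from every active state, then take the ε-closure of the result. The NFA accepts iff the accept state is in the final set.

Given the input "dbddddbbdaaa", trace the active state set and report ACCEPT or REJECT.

Answer: ACCEPT

Steps:
start: ε-closure({0}) = {0,2,4,10}
'd' @ 1: {3,4,5,6}
'b' @ 2: {3,4,5,6}
'd' @ 3: {3,4,5,6}
'd' @ 4: {3,4,5,6}
'd' @ 5: {3,4,5,6}
'd' @ 6: {3,4,5,6}
'b' @ 7: {3,4,5,6}
'b' @ 8: {3,4,5,6}
'd' @ 9: {3,4,5,6}
'a' @ 10: {3,4,5,6,7,8}
'a' @ 11: {1,3,4,5,6,7,8,9}  (accept∈set)
'a' @ 12: {1,3,4,5,6,7,8,9}  (accept∈set)
after full input: {1,3,4,5,6,7,8,9}  (accept=1 in)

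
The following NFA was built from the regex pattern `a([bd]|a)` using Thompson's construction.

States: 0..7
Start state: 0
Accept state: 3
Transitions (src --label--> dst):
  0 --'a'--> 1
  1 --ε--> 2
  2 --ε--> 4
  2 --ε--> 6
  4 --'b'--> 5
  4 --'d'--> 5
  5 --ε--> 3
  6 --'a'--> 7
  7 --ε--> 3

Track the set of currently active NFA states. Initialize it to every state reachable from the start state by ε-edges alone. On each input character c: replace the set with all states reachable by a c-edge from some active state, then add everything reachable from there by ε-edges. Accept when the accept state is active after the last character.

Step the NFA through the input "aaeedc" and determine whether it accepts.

initial (ε-close {0}): {0}
'a' @ 1: {1,2,4,6}
'a' @ 2: {3,7}  (accept∈set)
'e' @ 3: {}  — no active states
rest 'edc' ignored (set empty)
after full input: {}  (accept=3 not in)

Answer: REJECT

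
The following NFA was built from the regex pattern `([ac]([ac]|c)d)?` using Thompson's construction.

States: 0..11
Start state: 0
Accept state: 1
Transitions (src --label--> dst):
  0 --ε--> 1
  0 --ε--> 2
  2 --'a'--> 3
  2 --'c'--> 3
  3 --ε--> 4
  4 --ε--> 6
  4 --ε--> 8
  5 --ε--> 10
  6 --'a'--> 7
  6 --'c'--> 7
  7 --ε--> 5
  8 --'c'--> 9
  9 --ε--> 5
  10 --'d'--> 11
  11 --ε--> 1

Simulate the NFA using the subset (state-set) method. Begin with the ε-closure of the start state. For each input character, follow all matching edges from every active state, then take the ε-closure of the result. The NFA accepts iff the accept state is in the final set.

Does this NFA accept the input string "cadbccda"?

Answer: REJECT

Trace:
start: ε-closure({0}) = {0,1,2}
'c' @ 1: {3,4,6,8}
'a' @ 2: {5,7,10}
'd' @ 3: {1,11}  [accepting]
'b' @ 4: {}  — no active states
rest 'ccda' ignored (set empty)
final: {}; accept 1 not in set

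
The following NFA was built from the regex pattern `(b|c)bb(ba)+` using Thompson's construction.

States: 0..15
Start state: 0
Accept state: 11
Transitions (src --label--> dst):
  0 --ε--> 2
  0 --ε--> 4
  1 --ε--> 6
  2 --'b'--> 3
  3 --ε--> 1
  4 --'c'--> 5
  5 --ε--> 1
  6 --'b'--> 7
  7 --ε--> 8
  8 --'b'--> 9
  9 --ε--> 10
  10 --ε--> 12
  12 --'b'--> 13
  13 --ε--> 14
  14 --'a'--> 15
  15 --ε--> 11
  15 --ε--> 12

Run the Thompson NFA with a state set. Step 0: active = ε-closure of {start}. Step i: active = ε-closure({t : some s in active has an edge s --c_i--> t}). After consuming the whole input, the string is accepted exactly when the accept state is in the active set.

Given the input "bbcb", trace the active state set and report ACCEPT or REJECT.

Answer: REJECT

Derivation:
initial (ε-close {0}): {0,2,4}
'b' @ 1: {1,3,6}
'b' @ 2: {7,8}
'c' @ 3: {}  — state set empty
rest 'b' ignored (set empty)
final: {}; accept 11 not in set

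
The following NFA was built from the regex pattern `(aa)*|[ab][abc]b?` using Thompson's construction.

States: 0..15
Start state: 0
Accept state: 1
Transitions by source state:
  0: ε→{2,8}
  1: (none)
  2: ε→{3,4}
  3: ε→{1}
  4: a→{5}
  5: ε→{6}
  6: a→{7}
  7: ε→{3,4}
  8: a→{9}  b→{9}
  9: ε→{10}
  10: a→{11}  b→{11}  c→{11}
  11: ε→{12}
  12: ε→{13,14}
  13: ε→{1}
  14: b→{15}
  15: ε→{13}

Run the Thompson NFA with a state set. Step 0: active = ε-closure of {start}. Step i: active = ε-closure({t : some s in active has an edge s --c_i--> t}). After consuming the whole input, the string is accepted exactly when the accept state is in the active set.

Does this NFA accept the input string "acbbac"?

S₀ = ε-closure({0}) = {0,1,2,3,4,8}
'a' @ 1: {5,6,9,10}
'c' @ 2: {1,11,12,13,14}  (accept∈set)
'b' @ 3: {1,13,15}  (accept∈set)
'b' @ 4: {}  — dead — no transitions
rest 'ac' ignored (set empty)
end set {} — state 1 not in

Answer: REJECT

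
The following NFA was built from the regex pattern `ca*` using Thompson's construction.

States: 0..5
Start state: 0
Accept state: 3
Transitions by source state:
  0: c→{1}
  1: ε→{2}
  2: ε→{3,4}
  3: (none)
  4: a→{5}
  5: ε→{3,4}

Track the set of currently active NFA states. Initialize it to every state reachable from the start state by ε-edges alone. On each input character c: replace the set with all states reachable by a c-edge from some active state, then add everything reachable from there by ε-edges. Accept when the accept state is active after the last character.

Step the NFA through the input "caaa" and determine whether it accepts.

Answer: ACCEPT

Steps:
S₀ = ε-closure({0}) = {0}
'c' @ 1: {1,2,3,4}  ✓accept
'a' @ 2: {3,4,5}  ✓accept
'a' @ 3: {3,4,5}  ✓accept
'a' @ 4: {3,4,5}  ✓accept
end set {3,4,5} — state 3 in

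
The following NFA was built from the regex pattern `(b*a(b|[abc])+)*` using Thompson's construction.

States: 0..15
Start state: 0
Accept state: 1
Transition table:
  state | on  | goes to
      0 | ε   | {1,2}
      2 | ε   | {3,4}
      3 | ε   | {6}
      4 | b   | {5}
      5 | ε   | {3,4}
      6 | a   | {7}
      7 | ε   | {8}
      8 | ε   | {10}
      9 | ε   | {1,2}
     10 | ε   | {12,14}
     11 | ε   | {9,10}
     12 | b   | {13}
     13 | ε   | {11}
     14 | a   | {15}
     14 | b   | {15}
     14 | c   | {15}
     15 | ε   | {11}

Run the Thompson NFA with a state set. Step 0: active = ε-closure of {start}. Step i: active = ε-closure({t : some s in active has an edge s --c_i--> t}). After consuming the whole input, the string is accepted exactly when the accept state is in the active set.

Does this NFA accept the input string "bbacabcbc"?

Answer: ACCEPT

Trace:
initial (ε-close {0}): {0,1,2,3,4,6}
'b' @ 1: {3,4,5,6}
'b' @ 2: {3,4,5,6}
'a' @ 3: {7,8,10,12,14}
'c' @ 4: {1,2,3,4,6,9,10,11,12,14,15}  (accept∈set)
'a' @ 5: {1,2,3,4,6,7,8,9,10,11,12,14,15}  (accept∈set)
'b' @ 6: {1,2,3,4,5,6,9,10,11,12,13,14,15}  (accept∈set)
'c' @ 7: {1,2,3,4,6,9,10,11,12,14,15}  (accept∈set)
'b' @ 8: {1,2,3,4,5,6,9,10,11,12,13,14,15}  (accept∈set)
'c' @ 9: {1,2,3,4,6,9,10,11,12,14,15}  (accept∈set)
final: {1,2,3,4,6,9,10,11,12,14,15}; accept 1 in set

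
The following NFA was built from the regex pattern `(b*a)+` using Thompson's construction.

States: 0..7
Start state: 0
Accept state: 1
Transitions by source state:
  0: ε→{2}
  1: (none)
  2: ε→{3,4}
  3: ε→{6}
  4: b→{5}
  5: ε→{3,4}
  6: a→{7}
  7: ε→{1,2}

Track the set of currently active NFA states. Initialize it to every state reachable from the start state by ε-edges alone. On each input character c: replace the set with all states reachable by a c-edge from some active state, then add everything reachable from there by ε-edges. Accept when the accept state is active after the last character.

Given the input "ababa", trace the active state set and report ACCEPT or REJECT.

Answer: ACCEPT

Trace:
initial (ε-close {0}): {0,2,3,4,6}
'a' @ 1: {1,2,3,4,6,7}  ✓accept
'b' @ 2: {3,4,5,6}
'a' @ 3: {1,2,3,4,6,7}  ✓accept
'b' @ 4: {3,4,5,6}
'a' @ 5: {1,2,3,4,6,7}  ✓accept
end set {1,2,3,4,6,7} — state 1 in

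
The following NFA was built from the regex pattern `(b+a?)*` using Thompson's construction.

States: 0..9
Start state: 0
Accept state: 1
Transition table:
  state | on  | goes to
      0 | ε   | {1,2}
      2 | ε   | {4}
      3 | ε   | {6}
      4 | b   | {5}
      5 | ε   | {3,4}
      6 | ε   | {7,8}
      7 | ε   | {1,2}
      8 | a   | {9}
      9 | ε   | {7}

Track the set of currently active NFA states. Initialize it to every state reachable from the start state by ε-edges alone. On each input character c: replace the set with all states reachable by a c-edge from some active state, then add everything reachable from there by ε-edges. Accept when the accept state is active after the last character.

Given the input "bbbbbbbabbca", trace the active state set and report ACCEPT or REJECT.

Answer: REJECT

Derivation:
initial (ε-close {0}): {0,1,2,4}
'b' @ 1: {1,2,3,4,5,6,7,8}  [accepting]
'b' @ 2: {1,2,3,4,5,6,7,8}  [accepting]
'b' @ 3: {1,2,3,4,5,6,7,8}  [accepting]
'b' @ 4: {1,2,3,4,5,6,7,8}  [accepting]
'b' @ 5: {1,2,3,4,5,6,7,8}  [accepting]
'b' @ 6: {1,2,3,4,5,6,7,8}  [accepting]
'b' @ 7: {1,2,3,4,5,6,7,8}  [accepting]
'a' @ 8: {1,2,4,7,9}  [accepting]
'b' @ 9: {1,2,3,4,5,6,7,8}  [accepting]
'b' @ 10: {1,2,3,4,5,6,7,8}  [accepting]
'c' @ 11: {}  — no active states
rest 'a' ignored (set empty)
end set {} — state 1 not in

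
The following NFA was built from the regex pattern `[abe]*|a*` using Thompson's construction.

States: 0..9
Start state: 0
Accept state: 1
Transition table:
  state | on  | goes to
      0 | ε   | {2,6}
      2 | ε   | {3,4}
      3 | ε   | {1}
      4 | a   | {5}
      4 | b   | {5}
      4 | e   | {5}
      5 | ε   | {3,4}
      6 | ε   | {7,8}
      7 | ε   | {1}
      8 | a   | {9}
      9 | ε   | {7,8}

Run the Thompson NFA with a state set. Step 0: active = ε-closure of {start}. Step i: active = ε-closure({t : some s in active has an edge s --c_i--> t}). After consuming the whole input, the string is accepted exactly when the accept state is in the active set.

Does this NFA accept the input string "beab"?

start: ε-closure({0}) = {0,1,2,3,4,6,7,8}
'b' @ 1: {1,3,4,5}  [accepting]
'e' @ 2: {1,3,4,5}  [accepting]
'a' @ 3: {1,3,4,5}  [accepting]
'b' @ 4: {1,3,4,5}  [accepting]
end set {1,3,4,5} — state 1 in

Answer: ACCEPT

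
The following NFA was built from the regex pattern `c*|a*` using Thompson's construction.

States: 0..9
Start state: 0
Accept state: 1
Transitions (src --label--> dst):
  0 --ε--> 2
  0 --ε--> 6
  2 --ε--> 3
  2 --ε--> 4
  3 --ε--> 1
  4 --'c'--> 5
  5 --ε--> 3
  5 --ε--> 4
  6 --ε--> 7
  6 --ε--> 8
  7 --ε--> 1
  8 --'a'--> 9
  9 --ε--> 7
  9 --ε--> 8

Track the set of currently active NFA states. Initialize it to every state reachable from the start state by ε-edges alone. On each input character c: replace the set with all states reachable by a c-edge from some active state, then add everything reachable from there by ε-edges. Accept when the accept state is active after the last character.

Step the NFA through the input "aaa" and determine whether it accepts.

Answer: ACCEPT

Trace:
initial (ε-close {0}): {0,1,2,3,4,6,7,8}
'a' @ 1: {1,7,8,9}  [accepting]
'a' @ 2: {1,7,8,9}  [accepting]
'a' @ 3: {1,7,8,9}  [accepting]
after full input: {1,7,8,9}  (accept=1 in)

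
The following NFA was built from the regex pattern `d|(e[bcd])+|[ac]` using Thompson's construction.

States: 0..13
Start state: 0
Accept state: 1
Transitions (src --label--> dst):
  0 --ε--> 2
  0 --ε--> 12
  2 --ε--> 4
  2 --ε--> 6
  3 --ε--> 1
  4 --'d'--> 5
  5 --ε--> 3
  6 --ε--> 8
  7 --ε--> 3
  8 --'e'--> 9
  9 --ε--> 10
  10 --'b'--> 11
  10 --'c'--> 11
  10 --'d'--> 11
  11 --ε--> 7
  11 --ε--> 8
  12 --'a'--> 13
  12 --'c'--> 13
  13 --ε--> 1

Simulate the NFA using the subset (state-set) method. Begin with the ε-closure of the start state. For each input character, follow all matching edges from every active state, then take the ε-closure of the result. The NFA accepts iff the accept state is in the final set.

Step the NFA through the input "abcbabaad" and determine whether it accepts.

Answer: REJECT

Steps:
S₀ = ε-closure({0}) = {0,2,4,6,8,12}
'a' @ 1: {1,13}  ✓accept
'b' @ 2: {}  — state set empty
rest 'cbabaad' ignored (set empty)
final: {}; accept 1 not in set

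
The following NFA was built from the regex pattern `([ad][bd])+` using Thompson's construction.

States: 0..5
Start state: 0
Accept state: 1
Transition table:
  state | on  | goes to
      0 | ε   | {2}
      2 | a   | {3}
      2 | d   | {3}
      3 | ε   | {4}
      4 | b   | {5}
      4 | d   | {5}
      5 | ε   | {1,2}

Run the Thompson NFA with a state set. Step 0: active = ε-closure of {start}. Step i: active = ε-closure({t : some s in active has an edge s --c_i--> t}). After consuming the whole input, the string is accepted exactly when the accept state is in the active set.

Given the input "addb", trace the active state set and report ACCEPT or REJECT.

initial (ε-close {0}): {0,2}
'a' @ 1: {3,4}
'd' @ 2: {1,2,5}  ✓accept
'd' @ 3: {3,4}
'b' @ 4: {1,2,5}  ✓accept
end set {1,2,5} — state 1 in

Answer: ACCEPT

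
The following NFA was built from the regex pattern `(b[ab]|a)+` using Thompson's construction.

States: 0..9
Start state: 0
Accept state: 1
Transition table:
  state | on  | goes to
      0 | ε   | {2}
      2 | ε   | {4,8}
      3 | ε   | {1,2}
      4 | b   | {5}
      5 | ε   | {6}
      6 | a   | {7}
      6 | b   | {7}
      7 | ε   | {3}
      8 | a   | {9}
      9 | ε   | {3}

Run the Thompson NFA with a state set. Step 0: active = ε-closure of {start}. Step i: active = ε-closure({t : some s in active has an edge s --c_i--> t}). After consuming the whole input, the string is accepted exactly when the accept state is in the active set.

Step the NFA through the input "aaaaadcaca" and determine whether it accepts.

start: ε-closure({0}) = {0,2,4,8}
'a' @ 1: {1,2,3,4,8,9}  (accept∈set)
'a' @ 2: {1,2,3,4,8,9}  (accept∈set)
'a' @ 3: {1,2,3,4,8,9}  (accept∈set)
'a' @ 4: {1,2,3,4,8,9}  (accept∈set)
'a' @ 5: {1,2,3,4,8,9}  (accept∈set)
'd' @ 6: {}  — dead — no transitions
rest 'caca' ignored (set empty)
final: {}; accept 1 not in set

Answer: REJECT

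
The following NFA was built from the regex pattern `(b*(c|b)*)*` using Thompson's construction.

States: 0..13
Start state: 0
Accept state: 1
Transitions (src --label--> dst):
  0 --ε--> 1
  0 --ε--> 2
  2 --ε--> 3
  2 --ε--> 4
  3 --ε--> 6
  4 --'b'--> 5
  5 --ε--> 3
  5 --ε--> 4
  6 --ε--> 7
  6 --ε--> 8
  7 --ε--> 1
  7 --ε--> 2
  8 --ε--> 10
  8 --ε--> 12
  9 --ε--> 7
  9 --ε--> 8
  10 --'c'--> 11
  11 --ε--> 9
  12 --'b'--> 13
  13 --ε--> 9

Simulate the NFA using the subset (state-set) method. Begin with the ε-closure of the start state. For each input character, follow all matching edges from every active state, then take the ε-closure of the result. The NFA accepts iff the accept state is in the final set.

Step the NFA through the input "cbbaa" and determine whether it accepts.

start: ε-closure({0}) = {0,1,2,3,4,6,7,8,10,12}
'c' @ 1: {1,2,3,4,6,7,8,9,10,11,12}  [accepting]
'b' @ 2: {1,2,3,4,5,6,7,8,9,10,12,13}  [accepting]
'b' @ 3: {1,2,3,4,5,6,7,8,9,10,12,13}  [accepting]
'a' @ 4: {}  — no active states
rest 'a' ignored (set empty)
after full input: {}  (accept=1 not in)

Answer: REJECT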